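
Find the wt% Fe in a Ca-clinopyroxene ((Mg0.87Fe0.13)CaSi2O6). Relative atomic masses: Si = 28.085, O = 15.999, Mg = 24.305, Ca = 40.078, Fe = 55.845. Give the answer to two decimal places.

3.29 wt%

Molar mass of (Mg0.87Fe0.13)CaSi2O6: 0.87*24.305 + 0.13*55.845 + 1*40.078 + 2*28.085 + 6*15.999 = 220.647 g/mol.
Mass of Fe per formula unit: 0.13 × 55.845 = 7.260 g.
Weight fraction Fe = 7.260 / 220.647 = 0.0329.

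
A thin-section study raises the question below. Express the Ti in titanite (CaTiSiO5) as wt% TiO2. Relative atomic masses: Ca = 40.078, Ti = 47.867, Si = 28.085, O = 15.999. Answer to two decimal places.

40.74 wt%

Formula mass = 196.025 g/mol.
1 Ti → 1.0000 mol TiO2 per formula unit; M(TiO2) = 79.865, so TiO2 mass = 79.865 g.
79.865/196.025 × 100 = 40.74 wt%.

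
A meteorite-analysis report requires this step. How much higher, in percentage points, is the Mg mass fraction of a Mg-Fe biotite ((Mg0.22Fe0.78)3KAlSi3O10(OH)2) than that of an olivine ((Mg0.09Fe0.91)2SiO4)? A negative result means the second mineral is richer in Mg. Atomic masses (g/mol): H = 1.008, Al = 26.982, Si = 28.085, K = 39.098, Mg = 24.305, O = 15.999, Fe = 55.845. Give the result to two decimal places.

1.06 percentage points

M((Mg0.22Fe0.78)3KAlSi3O10(OH)2) = 491.058 g/mol, so wt% Mg = 16.041/491.058 × 100 = 3.27%.
M((Mg0.09Fe0.91)2SiO4) = 198.094 g/mol, so wt% Mg = 4.375/198.094 × 100 = 2.21%.
3.27 − 2.21 = 1.06 pp.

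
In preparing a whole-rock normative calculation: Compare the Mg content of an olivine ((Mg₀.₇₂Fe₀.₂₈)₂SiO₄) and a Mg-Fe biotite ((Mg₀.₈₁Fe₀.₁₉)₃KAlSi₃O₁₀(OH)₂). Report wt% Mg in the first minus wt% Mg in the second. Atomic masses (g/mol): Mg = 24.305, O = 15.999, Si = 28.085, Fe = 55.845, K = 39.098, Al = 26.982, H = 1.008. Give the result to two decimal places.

Mg in (Mg₀.₇₂Fe₀.₂₈)₂SiO₄: molar mass 158.353 g/mol; 1.44×24.305 = 34.999 g → 22.10 wt%.
Mg in (Mg₀.₈₁Fe₀.₁₉)₃KAlSi₃O₁₀(OH)₂: molar mass 435.232 g/mol; 2.43×24.305 = 59.061 g → 13.57 wt%.
Difference = 22.10 − 13.57 = 8.53 percentage points.

8.53 percentage points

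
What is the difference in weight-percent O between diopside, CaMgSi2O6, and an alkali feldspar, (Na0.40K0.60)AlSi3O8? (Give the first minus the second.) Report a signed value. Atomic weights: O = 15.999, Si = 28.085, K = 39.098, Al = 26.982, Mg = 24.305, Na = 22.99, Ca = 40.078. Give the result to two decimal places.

-2.75 percentage points

O in CaMgSi2O6: molar mass 216.547 g/mol; 6×15.999 = 95.994 g → 44.33 wt%.
O in (Na0.40K0.60)AlSi3O8: molar mass 271.884 g/mol; 8×15.999 = 127.992 g → 47.08 wt%.
Difference = 44.33 − 47.08 = -2.75 percentage points.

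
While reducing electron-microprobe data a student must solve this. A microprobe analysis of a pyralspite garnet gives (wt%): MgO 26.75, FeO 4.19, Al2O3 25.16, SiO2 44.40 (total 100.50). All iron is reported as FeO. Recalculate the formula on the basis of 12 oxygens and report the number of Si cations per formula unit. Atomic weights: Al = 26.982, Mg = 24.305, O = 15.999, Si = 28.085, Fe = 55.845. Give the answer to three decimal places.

3.016 Si apfu

MgO: 26.75/40.304 = 0.66371 mol → 0.66371 mol Mg, 0.66371 mol O.
FeO: 4.19/71.844 = 0.05832 mol → 0.05832 mol Fe, 0.05832 mol O.
Al2O3: 25.16/101.961 = 0.24676 mol → 0.49352 mol Al, 0.74028 mol O.
SiO2: 44.40/60.083 = 0.73898 mol → 0.73898 mol Si, 1.47796 mol O.
Total oxygen = 2.94027 mol. Normalization factor = 12/2.94027 = 4.08126.
Si per 12 O = 0.73898 × 4.08126 = 3.016.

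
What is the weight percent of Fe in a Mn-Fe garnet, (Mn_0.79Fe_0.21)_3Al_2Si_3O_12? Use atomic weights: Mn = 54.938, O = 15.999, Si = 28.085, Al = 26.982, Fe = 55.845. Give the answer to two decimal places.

Formula mass = 2.37×54.938 + 0.63×55.845 + 2×26.982 + 3×28.085 + 12×15.999 = 495.592 g/mol, of which 35.182 g is Fe.
So Fe makes up 35.182/495.592 = 0.0710 of the mass, i.e. 7.10%.

7.10 weight percent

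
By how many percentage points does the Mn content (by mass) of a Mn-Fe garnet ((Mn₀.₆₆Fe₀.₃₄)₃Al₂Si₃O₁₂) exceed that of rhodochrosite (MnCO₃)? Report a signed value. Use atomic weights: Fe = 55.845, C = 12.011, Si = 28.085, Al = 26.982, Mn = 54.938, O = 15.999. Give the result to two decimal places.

-25.86 percentage points

First mineral: 108.777 g Mn in 495.946 g formula = 21.93 wt% Mn.
Second mineral: 54.938 g Mn in 114.946 g formula = 47.79 wt% Mn.
21.93% − 47.79% gives a difference of -25.86 percentage points.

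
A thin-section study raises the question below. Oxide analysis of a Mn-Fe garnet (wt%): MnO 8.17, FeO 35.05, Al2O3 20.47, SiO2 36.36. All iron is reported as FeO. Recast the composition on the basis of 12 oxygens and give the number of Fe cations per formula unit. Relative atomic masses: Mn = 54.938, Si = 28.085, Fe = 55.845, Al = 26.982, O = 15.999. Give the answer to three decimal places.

2.424 Fe apfu

MnO: 8.17/70.937 = 0.11517 mol → 0.11517 mol Mn, 0.11517 mol O.
FeO: 35.05/71.844 = 0.48786 mol → 0.48786 mol Fe, 0.48786 mol O.
Al2O3: 20.47/101.961 = 0.20076 mol → 0.40152 mol Al, 0.60228 mol O.
SiO2: 36.36/60.083 = 0.60516 mol → 0.60516 mol Si, 1.21032 mol O.
Total oxygen = 2.41563 mol. Normalization factor = 12/2.41563 = 4.96765.
Fe per 12 O = 0.48786 × 4.96765 = 2.424.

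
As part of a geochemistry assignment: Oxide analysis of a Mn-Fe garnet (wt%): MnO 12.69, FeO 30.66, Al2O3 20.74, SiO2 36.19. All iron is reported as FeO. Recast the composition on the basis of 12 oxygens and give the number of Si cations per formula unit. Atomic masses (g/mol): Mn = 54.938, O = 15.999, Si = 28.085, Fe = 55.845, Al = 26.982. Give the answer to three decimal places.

MnO (M=70.937): mol = 0.17889; Mn = 0.17889, O = 0.17889.
FeO (M=71.844): mol = 0.42676; Fe = 0.42676, O = 0.42676.
Al2O3 (M=101.961): mol = 0.20341; Al = 0.40682, O = 0.61023.
SiO2 (M=60.083): mol = 0.60233; Si = 0.60233, O = 1.20466.
ΣO = 2.42054; factor = 12/ΣO = 4.95757.
Si apfu = 0.60233 × 4.95757 = 2.986.

2.986 Si apfu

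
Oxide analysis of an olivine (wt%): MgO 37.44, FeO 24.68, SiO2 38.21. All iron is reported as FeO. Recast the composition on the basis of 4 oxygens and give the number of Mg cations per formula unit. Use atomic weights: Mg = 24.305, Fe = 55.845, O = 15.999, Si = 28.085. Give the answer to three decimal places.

MgO (M=40.304): mol = 0.92894; Mg = 0.92894, O = 0.92894.
FeO (M=71.844): mol = 0.34352; Fe = 0.34352, O = 0.34352.
SiO2 (M=60.083): mol = 0.63595; Si = 0.63595, O = 1.27190.
ΣO = 2.54436; factor = 4/ΣO = 1.57210.
Mg apfu = 0.92894 × 1.57210 = 1.460.

1.460 Mg apfu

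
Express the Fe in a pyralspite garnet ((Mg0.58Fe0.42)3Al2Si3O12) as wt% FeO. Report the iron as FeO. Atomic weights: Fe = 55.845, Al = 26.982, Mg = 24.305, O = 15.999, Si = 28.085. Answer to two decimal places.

Molar mass of (Mg0.58Fe0.42)3Al2Si3O12 = 1.74*24.305 + 1.26*55.845 + 2*26.982 + 3*28.085 + 12*15.999 = 442.862 g/mol.
Each formula unit contains 1.26 Fe, equivalent to 1.26/1 = 1.2600 mol FeO.
M(FeO) = 1×55.845 + 1×15.999 = 71.844 g/mol.
Mass of FeO per formula unit = 1.2600 × 71.844 = 90.523 g.
FeO wt% = 90.523 / 442.862 × 100 = 20.44%.

20.44 wt%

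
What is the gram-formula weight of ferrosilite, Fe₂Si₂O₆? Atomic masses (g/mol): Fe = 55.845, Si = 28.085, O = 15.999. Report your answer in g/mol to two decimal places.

The formula mass is the sum 2(55.845) + 2(28.085) + 6(15.999).

263.85 g/mol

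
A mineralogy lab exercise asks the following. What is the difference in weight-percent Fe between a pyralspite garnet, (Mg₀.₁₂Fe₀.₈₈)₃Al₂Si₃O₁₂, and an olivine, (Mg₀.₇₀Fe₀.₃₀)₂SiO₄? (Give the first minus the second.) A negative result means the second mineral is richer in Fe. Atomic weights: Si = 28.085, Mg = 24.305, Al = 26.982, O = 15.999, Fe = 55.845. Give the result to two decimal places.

9.32 percentage points

Fe in (Mg₀.₁₂Fe₀.₈₈)₃Al₂Si₃O₁₂: molar mass 486.388 g/mol; 2.64×55.845 = 147.431 g → 30.31 wt%.
Fe in (Mg₀.₇₀Fe₀.₃₀)₂SiO₄: molar mass 159.615 g/mol; 0.60×55.845 = 33.507 g → 20.99 wt%.
Difference = 30.31 − 20.99 = 9.32 percentage points.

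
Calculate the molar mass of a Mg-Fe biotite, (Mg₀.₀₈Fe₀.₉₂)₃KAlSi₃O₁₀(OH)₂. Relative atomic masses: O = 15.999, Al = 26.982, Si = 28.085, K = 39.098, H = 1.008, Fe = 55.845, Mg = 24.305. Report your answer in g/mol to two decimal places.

504.30 g/mol

Mg: 0.24 × 24.305 = 5.8332
Fe: 2.76 × 55.845 = 154.1322
K: 1 × 39.098 = 39.0980
Al: 1 × 26.982 = 26.9820
Si: 3 × 28.085 = 84.2550
O: 12 × 15.999 = 191.9880
H: 2 × 1.008 = 2.0160
Summing the contributions gives the formula mass.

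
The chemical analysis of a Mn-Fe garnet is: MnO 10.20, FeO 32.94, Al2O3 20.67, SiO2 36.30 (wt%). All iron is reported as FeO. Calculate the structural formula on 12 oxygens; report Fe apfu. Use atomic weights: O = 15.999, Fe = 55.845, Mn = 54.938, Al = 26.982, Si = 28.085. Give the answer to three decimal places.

MnO: 10.20/70.937 = 0.14379 mol → 0.14379 mol Mn, 0.14379 mol O.
FeO: 32.94/71.844 = 0.45849 mol → 0.45849 mol Fe, 0.45849 mol O.
Al2O3: 20.67/101.961 = 0.20272 mol → 0.40544 mol Al, 0.60816 mol O.
SiO2: 36.30/60.083 = 0.60416 mol → 0.60416 mol Si, 1.20832 mol O.
Total oxygen = 2.41876 mol. Normalization factor = 12/2.41876 = 4.96122.
Fe per 12 O = 0.45849 × 4.96122 = 2.275.

2.275 Fe apfu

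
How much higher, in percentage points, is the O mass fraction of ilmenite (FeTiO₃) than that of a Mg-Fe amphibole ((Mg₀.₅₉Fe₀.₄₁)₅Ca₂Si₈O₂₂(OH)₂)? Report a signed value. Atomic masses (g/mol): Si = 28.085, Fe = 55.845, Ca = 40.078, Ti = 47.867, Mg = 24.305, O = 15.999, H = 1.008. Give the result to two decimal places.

-12.14 percentage points

M(FeTiO₃) = 151.709 g/mol, so wt% O = 47.997/151.709 × 100 = 31.64%.
M((Mg₀.₅₉Fe₀.₄₁)₅Ca₂Si₈O₂₂(OH)₂) = 877.010 g/mol, so wt% O = 383.976/877.010 × 100 = 43.78%.
31.64 − 43.78 = -12.14 pp.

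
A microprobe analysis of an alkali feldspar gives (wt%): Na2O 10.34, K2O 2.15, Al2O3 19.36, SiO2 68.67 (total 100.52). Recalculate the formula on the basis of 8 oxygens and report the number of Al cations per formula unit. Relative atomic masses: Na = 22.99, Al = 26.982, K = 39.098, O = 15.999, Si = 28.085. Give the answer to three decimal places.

Na2O (M=61.979): mol = 0.16683; Na = 0.33366, O = 0.16683.
K2O (M=94.195): mol = 0.02282; K = 0.04564, O = 0.02282.
Al2O3 (M=101.961): mol = 0.18988; Al = 0.37976, O = 0.56964.
SiO2 (M=60.083): mol = 1.14292; Si = 1.14292, O = 2.28584.
ΣO = 3.04513; factor = 8/ΣO = 2.62715.
Al apfu = 0.37976 × 2.62715 = 0.998.

0.998 Al apfu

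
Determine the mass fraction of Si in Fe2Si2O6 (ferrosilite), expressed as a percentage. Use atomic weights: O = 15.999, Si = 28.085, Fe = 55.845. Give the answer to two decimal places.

Formula mass = 2*55.845 + 2*28.085 + 6*15.999 = 263.854 g/mol, of which 56.170 g is Si.
So Si makes up 56.170/263.854 = 0.2129 of the mass, i.e. 21.29%.

21.29 wt%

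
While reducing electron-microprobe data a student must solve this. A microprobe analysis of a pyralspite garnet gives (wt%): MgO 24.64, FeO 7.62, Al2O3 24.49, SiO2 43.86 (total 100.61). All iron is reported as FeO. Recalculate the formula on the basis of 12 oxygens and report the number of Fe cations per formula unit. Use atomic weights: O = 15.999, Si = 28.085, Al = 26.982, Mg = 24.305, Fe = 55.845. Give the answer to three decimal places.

MgO (M=40.304): mol = 0.61135; Mg = 0.61135, O = 0.61135.
FeO (M=71.844): mol = 0.10606; Fe = 0.10606, O = 0.10606.
Al2O3 (M=101.961): mol = 0.24019; Al = 0.48038, O = 0.72057.
SiO2 (M=60.083): mol = 0.72999; Si = 0.72999, O = 1.45998.
ΣO = 2.89796; factor = 12/ΣO = 4.14084.
Fe apfu = 0.10606 × 4.14084 = 0.439.

0.439 Fe apfu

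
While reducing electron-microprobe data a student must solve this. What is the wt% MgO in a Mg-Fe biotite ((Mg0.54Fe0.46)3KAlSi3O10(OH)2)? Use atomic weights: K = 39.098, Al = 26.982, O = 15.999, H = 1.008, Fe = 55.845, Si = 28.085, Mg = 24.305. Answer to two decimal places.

Formula mass = 460.779 g/mol.
1.62 Mg → 1.6200 mol MgO per formula unit; M(MgO) = 40.304, so MgO mass = 65.292 g.
65.292/460.779 × 100 = 14.17 wt%.

14.17 wt%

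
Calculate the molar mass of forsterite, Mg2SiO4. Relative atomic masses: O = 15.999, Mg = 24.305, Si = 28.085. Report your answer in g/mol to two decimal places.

M = 2(24.305) + 1(28.085) + 4(15.999)

140.69 g/mol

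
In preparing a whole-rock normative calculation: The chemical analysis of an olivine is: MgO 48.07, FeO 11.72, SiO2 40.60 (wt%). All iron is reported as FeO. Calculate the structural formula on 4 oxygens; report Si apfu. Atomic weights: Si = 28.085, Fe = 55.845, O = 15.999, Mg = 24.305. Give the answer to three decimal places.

0.998 Si apfu

MgO: 48.07/40.304 = 1.19269 mol → 1.19269 mol Mg, 1.19269 mol O.
FeO: 11.72/71.844 = 0.16313 mol → 0.16313 mol Fe, 0.16313 mol O.
SiO2: 40.60/60.083 = 0.67573 mol → 0.67573 mol Si, 1.35146 mol O.
Total oxygen = 2.70728 mol. Normalization factor = 4/2.70728 = 1.47750.
Si per 4 O = 0.67573 × 1.47750 = 0.998.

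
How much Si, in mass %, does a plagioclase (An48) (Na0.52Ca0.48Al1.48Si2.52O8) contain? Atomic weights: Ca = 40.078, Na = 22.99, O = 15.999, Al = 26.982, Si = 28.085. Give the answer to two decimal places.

26.22 mass %

Molar mass of Na0.52Ca0.48Al1.48Si2.52O8: 0.52*22.99 + 0.48*40.078 + 1.48*26.982 + 2.52*28.085 + 8*15.999 = 269.892 g/mol.
Mass of Si per formula unit: 2.52 × 28.085 = 70.774 g.
Weight fraction Si = 70.774 / 269.892 = 0.2622.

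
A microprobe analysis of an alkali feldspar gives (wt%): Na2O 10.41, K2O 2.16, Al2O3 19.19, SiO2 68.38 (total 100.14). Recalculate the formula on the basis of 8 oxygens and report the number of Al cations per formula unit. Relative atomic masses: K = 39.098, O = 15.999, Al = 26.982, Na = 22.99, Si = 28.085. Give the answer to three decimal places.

10.41 wt% Na2O ÷ 61.979 g/mol = 0.16796 mol, giving 0.33592 Na and 0.16796 O.
2.16 wt% K2O ÷ 94.195 g/mol = 0.02293 mol, giving 0.04586 K and 0.02293 O.
19.19 wt% Al2O3 ÷ 101.961 g/mol = 0.18821 mol, giving 0.37642 Al and 0.56463 O.
68.38 wt% SiO2 ÷ 60.083 g/mol = 1.13809 mol, giving 1.13809 Si and 2.27618 O.
Oxygen sums to 3.03170; scaling by 8/3.03170 = 2.63878 puts the formula on 8 O.
Al: 0.37642 × 2.63878 = 0.993 atoms per formula unit.

0.993 Al apfu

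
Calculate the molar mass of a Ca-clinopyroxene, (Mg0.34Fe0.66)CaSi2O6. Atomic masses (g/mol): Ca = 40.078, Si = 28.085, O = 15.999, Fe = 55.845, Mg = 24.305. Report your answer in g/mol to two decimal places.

237.36 g/mol

The formula mass is the sum 0.34*24.305 + 0.66*55.845 + 1*40.078 + 2*28.085 + 6*15.999.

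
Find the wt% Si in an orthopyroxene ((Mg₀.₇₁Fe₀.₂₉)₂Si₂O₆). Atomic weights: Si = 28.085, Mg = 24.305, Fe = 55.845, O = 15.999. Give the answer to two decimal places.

Molar mass of (Mg₀.₇₁Fe₀.₂₉)₂Si₂O₆: 1.42×24.305 + 0.58×55.845 + 2×28.085 + 6×15.999 = 219.067 g/mol.
Mass of Si per formula unit: 2 × 28.085 = 56.170 g.
Weight fraction Si = 56.170 / 219.067 = 0.2564.

25.64 wt%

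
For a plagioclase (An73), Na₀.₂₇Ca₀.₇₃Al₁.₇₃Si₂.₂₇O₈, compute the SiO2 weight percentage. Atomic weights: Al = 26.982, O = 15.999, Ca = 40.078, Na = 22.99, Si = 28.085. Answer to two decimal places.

Formula mass = 273.888 g/mol.
2.27 Si → 2.2700 mol SiO2 per formula unit; M(SiO2) = 60.083, so SiO2 mass = 136.388 g.
136.388/273.888 × 100 = 49.80 wt%.

49.80 wt%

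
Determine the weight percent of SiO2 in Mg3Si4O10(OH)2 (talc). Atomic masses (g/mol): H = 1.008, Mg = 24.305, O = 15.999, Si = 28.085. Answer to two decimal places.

Molar mass of Mg3Si4O10(OH)2 = 3*24.305 + 4*28.085 + 12*15.999 + 2*1.008 = 379.259 g/mol.
Each formula unit contains 4 Si, equivalent to 4/1 = 4.0000 mol SiO2.
M(SiO2) = 1×28.085 + 2×15.999 = 60.083 g/mol.
Mass of SiO2 per formula unit = 4.0000 × 60.083 = 240.332 g.
SiO2 wt% = 240.332 / 379.259 × 100 = 63.37%.

63.37 wt%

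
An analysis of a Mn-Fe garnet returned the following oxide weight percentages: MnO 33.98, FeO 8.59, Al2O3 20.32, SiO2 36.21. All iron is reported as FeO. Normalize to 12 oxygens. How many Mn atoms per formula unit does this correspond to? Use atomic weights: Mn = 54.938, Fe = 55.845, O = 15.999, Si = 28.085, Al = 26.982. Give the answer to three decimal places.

33.98 wt% MnO ÷ 70.937 g/mol = 0.47902 mol, giving 0.47902 Mn and 0.47902 O.
8.59 wt% FeO ÷ 71.844 g/mol = 0.11956 mol, giving 0.11956 Fe and 0.11956 O.
20.32 wt% Al2O3 ÷ 101.961 g/mol = 0.19929 mol, giving 0.39858 Al and 0.59787 O.
36.21 wt% SiO2 ÷ 60.083 g/mol = 0.60267 mol, giving 0.60267 Si and 1.20534 O.
Oxygen sums to 2.40179; scaling by 12/2.40179 = 4.99627 puts the formula on 12 O.
Mn: 0.47902 × 4.99627 = 2.393 atoms per formula unit.

2.393 Mn apfu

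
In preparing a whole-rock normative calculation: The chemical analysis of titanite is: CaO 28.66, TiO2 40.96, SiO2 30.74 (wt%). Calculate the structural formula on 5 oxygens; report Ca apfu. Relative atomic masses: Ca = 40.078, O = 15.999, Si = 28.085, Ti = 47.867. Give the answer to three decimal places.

28.66 wt% CaO ÷ 56.077 g/mol = 0.51108 mol, giving 0.51108 Ca and 0.51108 O.
40.96 wt% TiO2 ÷ 79.865 g/mol = 0.51287 mol, giving 0.51287 Ti and 1.02574 O.
30.74 wt% SiO2 ÷ 60.083 g/mol = 0.51163 mol, giving 0.51163 Si and 1.02326 O.
Oxygen sums to 2.56008; scaling by 5/2.56008 = 1.95306 puts the formula on 5 O.
Ca: 0.51108 × 1.95306 = 0.998 atoms per formula unit.

0.998 Ca apfu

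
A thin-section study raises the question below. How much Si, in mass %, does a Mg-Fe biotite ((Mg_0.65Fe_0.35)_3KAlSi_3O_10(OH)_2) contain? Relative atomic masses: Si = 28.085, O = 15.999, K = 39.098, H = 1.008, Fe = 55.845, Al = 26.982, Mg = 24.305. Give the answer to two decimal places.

18.71 mass %

Formula mass = 1.95*24.305 + 1.05*55.845 + 1*39.098 + 1*26.982 + 3*28.085 + 12*15.999 + 2*1.008 = 450.371 g/mol, of which 84.255 g is Si.
So Si makes up 84.255/450.371 = 0.1871 of the mass, i.e. 18.71%.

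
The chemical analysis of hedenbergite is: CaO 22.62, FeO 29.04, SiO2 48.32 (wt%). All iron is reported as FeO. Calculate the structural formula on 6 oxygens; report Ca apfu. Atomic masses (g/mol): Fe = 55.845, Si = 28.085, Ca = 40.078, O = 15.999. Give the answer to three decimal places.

22.62 wt% CaO ÷ 56.077 g/mol = 0.40337 mol, giving 0.40337 Ca and 0.40337 O.
29.04 wt% FeO ÷ 71.844 g/mol = 0.40421 mol, giving 0.40421 Fe and 0.40421 O.
48.32 wt% SiO2 ÷ 60.083 g/mol = 0.80422 mol, giving 0.80422 Si and 1.60844 O.
Oxygen sums to 2.41602; scaling by 6/2.41602 = 2.48342 puts the formula on 6 O.
Ca: 0.40337 × 2.48342 = 1.002 atoms per formula unit.

1.002 Ca apfu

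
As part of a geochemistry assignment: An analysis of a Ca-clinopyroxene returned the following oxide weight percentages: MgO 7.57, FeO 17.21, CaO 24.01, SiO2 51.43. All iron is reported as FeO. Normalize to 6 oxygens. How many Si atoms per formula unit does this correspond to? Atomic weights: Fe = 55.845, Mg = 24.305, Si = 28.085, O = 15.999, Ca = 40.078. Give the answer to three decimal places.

MgO (M=40.304): mol = 0.18782; Mg = 0.18782, O = 0.18782.
FeO (M=71.844): mol = 0.23955; Fe = 0.23955, O = 0.23955.
CaO (M=56.077): mol = 0.42816; Ca = 0.42816, O = 0.42816.
SiO2 (M=60.083): mol = 0.85598; Si = 0.85598, O = 1.71196.
ΣO = 2.56749; factor = 6/ΣO = 2.33691.
Si apfu = 0.85598 × 2.33691 = 2.000.

2.000 Si apfu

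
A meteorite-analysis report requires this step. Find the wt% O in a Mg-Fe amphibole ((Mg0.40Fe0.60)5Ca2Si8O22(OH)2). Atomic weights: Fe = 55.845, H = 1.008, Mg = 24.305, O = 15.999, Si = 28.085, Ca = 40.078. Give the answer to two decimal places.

42.34 wt%

Molar mass of (Mg0.40Fe0.60)5Ca2Si8O22(OH)2: 2·24.305 + 3·55.845 + 2·40.078 + 8·28.085 + 24·15.999 + 2·1.008 = 906.973 g/mol.
Mass of O per formula unit: 24 × 15.999 = 383.976 g.
Weight fraction O = 383.976 / 906.973 = 0.4234.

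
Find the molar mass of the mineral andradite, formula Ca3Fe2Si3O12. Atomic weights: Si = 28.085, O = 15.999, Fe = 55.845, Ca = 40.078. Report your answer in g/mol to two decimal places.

Ca: 3 × 40.078 = 120.2340
Fe: 2 × 55.845 = 111.6900
Si: 3 × 28.085 = 84.2550
O: 12 × 15.999 = 191.9880
Summing the contributions gives the formula mass.

508.17 g/mol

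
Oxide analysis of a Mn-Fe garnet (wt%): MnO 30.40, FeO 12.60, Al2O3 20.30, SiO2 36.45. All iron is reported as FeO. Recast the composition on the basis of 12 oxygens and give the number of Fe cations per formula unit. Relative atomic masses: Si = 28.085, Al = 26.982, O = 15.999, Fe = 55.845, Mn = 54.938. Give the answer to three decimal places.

0.872 Fe apfu

MnO: 30.40/70.937 = 0.42855 mol → 0.42855 mol Mn, 0.42855 mol O.
FeO: 12.60/71.844 = 0.17538 mol → 0.17538 mol Fe, 0.17538 mol O.
Al2O3: 20.30/101.961 = 0.19910 mol → 0.39820 mol Al, 0.59730 mol O.
SiO2: 36.45/60.083 = 0.60666 mol → 0.60666 mol Si, 1.21332 mol O.
Total oxygen = 2.41455 mol. Normalization factor = 12/2.41455 = 4.96987.
Fe per 12 O = 0.17538 × 4.96987 = 0.872.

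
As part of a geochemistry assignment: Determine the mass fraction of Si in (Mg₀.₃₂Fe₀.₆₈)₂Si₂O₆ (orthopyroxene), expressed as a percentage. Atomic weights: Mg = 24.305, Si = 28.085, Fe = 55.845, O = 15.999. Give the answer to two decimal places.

Molar mass of (Mg₀.₃₂Fe₀.₆₈)₂Si₂O₆: 0.64*24.305 + 1.36*55.845 + 2*28.085 + 6*15.999 = 243.668 g/mol.
Mass of Si per formula unit: 2 × 28.085 = 56.170 g.
Weight fraction Si = 56.170 / 243.668 = 0.2305.

23.05 weight percent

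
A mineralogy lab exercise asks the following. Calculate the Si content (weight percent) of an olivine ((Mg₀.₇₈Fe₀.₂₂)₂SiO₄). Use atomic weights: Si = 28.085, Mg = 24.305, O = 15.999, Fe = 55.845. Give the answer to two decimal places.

18.17 weight percent

Molar mass of (Mg₀.₇₈Fe₀.₂₂)₂SiO₄: 1.56·24.305 + 0.44·55.845 + 1·28.085 + 4·15.999 = 154.569 g/mol.
Mass of Si per formula unit: 1 × 28.085 = 28.085 g.
Weight fraction Si = 28.085 / 154.569 = 0.1817.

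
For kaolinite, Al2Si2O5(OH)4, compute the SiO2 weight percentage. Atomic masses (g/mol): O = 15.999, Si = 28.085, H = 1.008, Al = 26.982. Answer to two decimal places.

Formula mass = 258.157 g/mol.
2 Si → 2.0000 mol SiO2 per formula unit; M(SiO2) = 60.083, so SiO2 mass = 120.166 g.
120.166/258.157 × 100 = 46.55 wt%.

46.55 wt%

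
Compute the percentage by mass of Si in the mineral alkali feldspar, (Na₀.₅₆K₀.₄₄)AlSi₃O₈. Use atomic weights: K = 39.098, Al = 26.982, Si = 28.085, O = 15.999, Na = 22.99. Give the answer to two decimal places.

M((Na₀.₅₆K₀.₄₄)AlSi₃O₈) = 269.307 g/mol.
Si contributes 3 × 28.085 = 84.255 g per mole.
84.255/269.307 = 0.3129 → 31.29%.

31.29 weight percent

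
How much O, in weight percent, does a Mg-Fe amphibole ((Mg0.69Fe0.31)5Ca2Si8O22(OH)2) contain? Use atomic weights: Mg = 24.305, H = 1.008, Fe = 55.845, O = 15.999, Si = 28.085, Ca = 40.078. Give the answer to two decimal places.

44.58 weight percent

Formula mass = 3.45*24.305 + 1.55*55.845 + 2*40.078 + 8*28.085 + 24*15.999 + 2*1.008 = 861.240 g/mol, of which 383.976 g is O.
So O makes up 383.976/861.240 = 0.4458 of the mass, i.e. 44.58%.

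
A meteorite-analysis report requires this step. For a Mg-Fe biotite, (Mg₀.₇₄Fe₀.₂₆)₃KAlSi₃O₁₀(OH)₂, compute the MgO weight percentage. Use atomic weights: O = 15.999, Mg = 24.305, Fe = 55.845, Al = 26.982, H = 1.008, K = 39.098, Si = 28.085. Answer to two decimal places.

M((Mg₀.₇₄Fe₀.₂₆)₃KAlSi₃O₁₀(OH)₂) = 441.855 g/mol; M(MgO) = 40.304 g/mol.
Moles MgO per formula unit = 2.22 Mg ÷ 1 = 2.2200.
MgO fraction = (2.2200 × 40.304) / 441.855 = 89.475/441.855 = 0.2025.

20.25 wt%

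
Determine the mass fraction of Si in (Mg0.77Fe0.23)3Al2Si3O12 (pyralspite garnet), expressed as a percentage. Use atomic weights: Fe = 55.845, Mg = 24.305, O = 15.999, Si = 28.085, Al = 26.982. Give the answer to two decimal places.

19.83 weight percent

Formula mass = 2.31×24.305 + 0.69×55.845 + 2×26.982 + 3×28.085 + 12×15.999 = 424.885 g/mol, of which 84.255 g is Si.
So Si makes up 84.255/424.885 = 0.1983 of the mass, i.e. 19.83%.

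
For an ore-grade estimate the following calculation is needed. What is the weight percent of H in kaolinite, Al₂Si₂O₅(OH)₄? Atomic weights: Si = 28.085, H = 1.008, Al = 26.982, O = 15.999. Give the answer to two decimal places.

1.56 mass %

M(Al₂Si₂O₅(OH)₄) = 258.157 g/mol.
H contributes 4 × 1.008 = 4.032 g per mole.
4.032/258.157 = 0.0156 → 1.56%.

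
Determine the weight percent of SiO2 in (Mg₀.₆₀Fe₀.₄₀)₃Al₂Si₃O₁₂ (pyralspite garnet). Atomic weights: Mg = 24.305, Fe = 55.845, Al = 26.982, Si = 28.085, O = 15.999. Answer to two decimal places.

Formula mass = 440.970 g/mol.
3 Si → 3.0000 mol SiO2 per formula unit; M(SiO2) = 60.083, so SiO2 mass = 180.249 g.
180.249/440.970 × 100 = 40.88 wt%.

40.88 wt%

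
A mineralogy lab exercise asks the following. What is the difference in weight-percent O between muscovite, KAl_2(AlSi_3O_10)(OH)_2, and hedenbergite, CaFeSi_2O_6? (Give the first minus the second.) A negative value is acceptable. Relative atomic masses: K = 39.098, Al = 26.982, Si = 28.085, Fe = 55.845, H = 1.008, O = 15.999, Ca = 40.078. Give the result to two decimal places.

9.51 percentage points

First mineral: 191.988 g O in 398.303 g formula = 48.20 wt% O.
Second mineral: 95.994 g O in 248.087 g formula = 38.69 wt% O.
48.20% − 38.69% gives a difference of 9.51 percentage points.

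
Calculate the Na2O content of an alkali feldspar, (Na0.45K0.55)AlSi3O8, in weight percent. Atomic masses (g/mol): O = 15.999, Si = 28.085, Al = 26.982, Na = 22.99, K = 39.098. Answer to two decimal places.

5.14 wt%

Molar mass of (Na0.45K0.55)AlSi3O8 = 0.45×22.99 + 0.55×39.098 + 1×26.982 + 3×28.085 + 8×15.999 = 271.078 g/mol.
Each formula unit contains 0.45 Na, equivalent to 0.45/2 = 0.2250 mol Na2O.
M(Na2O) = 2×22.99 + 1×15.999 = 61.979 g/mol.
Mass of Na2O per formula unit = 0.2250 × 61.979 = 13.945 g.
Na2O wt% = 13.945 / 271.078 × 100 = 5.14%.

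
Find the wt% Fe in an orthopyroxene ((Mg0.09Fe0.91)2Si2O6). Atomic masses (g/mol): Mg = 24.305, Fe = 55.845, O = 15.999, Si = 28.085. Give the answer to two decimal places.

39.37 mass %

Molar mass of (Mg0.09Fe0.91)2Si2O6: 0.18×24.305 + 1.82×55.845 + 2×28.085 + 6×15.999 = 258.177 g/mol.
Mass of Fe per formula unit: 1.82 × 55.845 = 101.638 g.
Weight fraction Fe = 101.638 / 258.177 = 0.3937.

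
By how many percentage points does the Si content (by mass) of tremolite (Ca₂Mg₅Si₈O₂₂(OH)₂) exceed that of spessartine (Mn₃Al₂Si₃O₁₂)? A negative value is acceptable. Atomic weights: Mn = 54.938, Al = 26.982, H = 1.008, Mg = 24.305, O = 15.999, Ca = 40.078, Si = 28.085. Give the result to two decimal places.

M(Ca₂Mg₅Si₈O₂₂(OH)₂) = 812.353 g/mol, so wt% Si = 224.680/812.353 × 100 = 27.66%.
M(Mn₃Al₂Si₃O₁₂) = 495.021 g/mol, so wt% Si = 84.255/495.021 × 100 = 17.02%.
27.66 − 17.02 = 10.64 pp.

10.64 percentage points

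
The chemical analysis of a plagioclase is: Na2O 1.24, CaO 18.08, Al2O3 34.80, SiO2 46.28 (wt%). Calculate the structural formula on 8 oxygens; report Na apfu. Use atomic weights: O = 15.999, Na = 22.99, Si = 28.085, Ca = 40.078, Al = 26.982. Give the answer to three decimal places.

0.110 Na apfu

Na2O (M=61.979): mol = 0.02001; Na = 0.04002, O = 0.02001.
CaO (M=56.077): mol = 0.32241; Ca = 0.32241, O = 0.32241.
Al2O3 (M=101.961): mol = 0.34131; Al = 0.68262, O = 1.02393.
SiO2 (M=60.083): mol = 0.77027; Si = 0.77027, O = 1.54054.
ΣO = 2.90689; factor = 8/ΣO = 2.75208.
Na apfu = 0.04002 × 2.75208 = 0.110.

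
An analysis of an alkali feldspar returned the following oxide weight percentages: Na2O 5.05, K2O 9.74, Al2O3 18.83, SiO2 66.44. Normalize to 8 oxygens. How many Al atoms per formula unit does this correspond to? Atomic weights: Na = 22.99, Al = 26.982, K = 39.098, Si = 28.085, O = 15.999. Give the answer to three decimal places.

5.05 wt% Na2O ÷ 61.979 g/mol = 0.08148 mol, giving 0.16296 Na and 0.08148 O.
9.74 wt% K2O ÷ 94.195 g/mol = 0.10340 mol, giving 0.20680 K and 0.10340 O.
18.83 wt% Al2O3 ÷ 101.961 g/mol = 0.18468 mol, giving 0.36936 Al and 0.55404 O.
66.44 wt% SiO2 ÷ 60.083 g/mol = 1.10580 mol, giving 1.10580 Si and 2.21160 O.
Oxygen sums to 2.95052; scaling by 8/2.95052 = 2.71139 puts the formula on 8 O.
Al: 0.36936 × 2.71139 = 1.001 atoms per formula unit.

1.001 Al apfu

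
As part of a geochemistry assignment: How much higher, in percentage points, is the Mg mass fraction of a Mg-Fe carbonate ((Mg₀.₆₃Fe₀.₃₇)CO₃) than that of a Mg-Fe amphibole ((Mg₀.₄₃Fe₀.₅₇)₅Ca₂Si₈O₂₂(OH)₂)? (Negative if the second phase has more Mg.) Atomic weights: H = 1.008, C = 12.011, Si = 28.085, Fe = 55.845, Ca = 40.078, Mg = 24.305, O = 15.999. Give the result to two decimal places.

Mg in (Mg₀.₆₃Fe₀.₃₇)CO₃: molar mass 95.983 g/mol; 0.63×24.305 = 15.312 g → 15.95 wt%.
Mg in (Mg₀.₄₃Fe₀.₅₇)₅Ca₂Si₈O₂₂(OH)₂: molar mass 902.242 g/mol; 2.15×24.305 = 52.256 g → 5.79 wt%.
Difference = 15.95 − 5.79 = 10.16 percentage points.

10.16 percentage points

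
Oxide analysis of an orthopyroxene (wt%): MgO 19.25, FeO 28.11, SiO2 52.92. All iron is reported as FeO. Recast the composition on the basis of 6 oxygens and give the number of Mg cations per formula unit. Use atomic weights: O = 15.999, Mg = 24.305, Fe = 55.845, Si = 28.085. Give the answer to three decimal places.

1.089 Mg apfu

19.25 wt% MgO ÷ 40.304 g/mol = 0.47762 mol, giving 0.47762 Mg and 0.47762 O.
28.11 wt% FeO ÷ 71.844 g/mol = 0.39126 mol, giving 0.39126 Fe and 0.39126 O.
52.92 wt% SiO2 ÷ 60.083 g/mol = 0.88078 mol, giving 0.88078 Si and 1.76156 O.
Oxygen sums to 2.63044; scaling by 6/2.63044 = 2.28099 puts the formula on 6 O.
Mg: 0.47762 × 2.28099 = 1.089 atoms per formula unit.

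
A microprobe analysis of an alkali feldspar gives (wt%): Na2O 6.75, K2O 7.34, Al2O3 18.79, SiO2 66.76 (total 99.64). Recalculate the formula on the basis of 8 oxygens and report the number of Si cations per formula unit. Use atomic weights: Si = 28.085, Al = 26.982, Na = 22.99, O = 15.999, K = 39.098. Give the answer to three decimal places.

3.001 Si apfu

Na2O: 6.75/61.979 = 0.10891 mol → 0.21782 mol Na, 0.10891 mol O.
K2O: 7.34/94.195 = 0.07792 mol → 0.15584 mol K, 0.07792 mol O.
Al2O3: 18.79/101.961 = 0.18429 mol → 0.36858 mol Al, 0.55287 mol O.
SiO2: 66.76/60.083 = 1.11113 mol → 1.11113 mol Si, 2.22226 mol O.
Total oxygen = 2.96196 mol. Normalization factor = 8/2.96196 = 2.70091.
Si per 8 O = 1.11113 × 2.70091 = 3.001.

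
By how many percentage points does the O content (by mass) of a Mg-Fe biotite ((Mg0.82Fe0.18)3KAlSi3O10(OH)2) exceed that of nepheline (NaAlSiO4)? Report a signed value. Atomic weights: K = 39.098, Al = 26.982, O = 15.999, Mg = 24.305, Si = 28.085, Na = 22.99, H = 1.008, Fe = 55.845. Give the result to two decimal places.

-0.84 percentage points

First mineral: 191.988 g O in 434.286 g formula = 44.21 wt% O.
Second mineral: 63.996 g O in 142.053 g formula = 45.05 wt% O.
44.21% − 45.05% gives a difference of -0.84 percentage points.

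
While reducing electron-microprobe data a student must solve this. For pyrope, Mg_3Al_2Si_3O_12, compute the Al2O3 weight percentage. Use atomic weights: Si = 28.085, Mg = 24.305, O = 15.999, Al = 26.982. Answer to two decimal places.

Formula mass = 403.122 g/mol.
2 Al → 1.0000 mol Al2O3 per formula unit; M(Al2O3) = 101.961, so Al2O3 mass = 101.961 g.
101.961/403.122 × 100 = 25.29 wt%.

25.29 wt%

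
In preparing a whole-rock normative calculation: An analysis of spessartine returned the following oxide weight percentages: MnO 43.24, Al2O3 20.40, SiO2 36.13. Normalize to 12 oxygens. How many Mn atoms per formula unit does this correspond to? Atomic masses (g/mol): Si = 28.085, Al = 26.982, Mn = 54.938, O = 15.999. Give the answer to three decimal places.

MnO (M=70.937): mol = 0.60955; Mn = 0.60955, O = 0.60955.
Al2O3 (M=101.961): mol = 0.20008; Al = 0.40016, O = 0.60024.
SiO2 (M=60.083): mol = 0.60133; Si = 0.60133, O = 1.20266.
ΣO = 2.41245; factor = 12/ΣO = 4.97420.
Mn apfu = 0.60955 × 4.97420 = 3.032.

3.032 Mn apfu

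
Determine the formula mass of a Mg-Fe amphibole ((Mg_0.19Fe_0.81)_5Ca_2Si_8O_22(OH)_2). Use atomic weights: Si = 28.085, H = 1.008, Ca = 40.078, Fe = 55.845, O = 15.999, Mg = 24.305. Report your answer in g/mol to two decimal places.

The formula mass is the sum 0.95·24.305 + 4.05·55.845 + 2·40.078 + 8·28.085 + 24·15.999 + 2·1.008.

940.09 g/mol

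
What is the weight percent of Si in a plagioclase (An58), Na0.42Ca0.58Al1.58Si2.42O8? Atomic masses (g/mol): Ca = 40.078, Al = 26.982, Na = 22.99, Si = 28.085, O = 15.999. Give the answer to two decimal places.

25.03 weight percent

Formula mass = 0.42×22.99 + 0.58×40.078 + 1.58×26.982 + 2.42×28.085 + 8×15.999 = 271.490 g/mol, of which 67.966 g is Si.
So Si makes up 67.966/271.490 = 0.2503 of the mass, i.e. 25.03%.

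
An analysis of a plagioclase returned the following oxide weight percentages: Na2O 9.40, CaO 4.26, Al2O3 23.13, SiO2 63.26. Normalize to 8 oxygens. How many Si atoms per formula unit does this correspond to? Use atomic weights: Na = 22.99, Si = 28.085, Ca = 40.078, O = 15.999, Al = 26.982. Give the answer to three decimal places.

2.795 Si apfu

Na2O: 9.40/61.979 = 0.15166 mol → 0.30332 mol Na, 0.15166 mol O.
CaO: 4.26/56.077 = 0.07597 mol → 0.07597 mol Ca, 0.07597 mol O.
Al2O3: 23.13/101.961 = 0.22685 mol → 0.45370 mol Al, 0.68055 mol O.
SiO2: 63.26/60.083 = 1.05288 mol → 1.05288 mol Si, 2.10576 mol O.
Total oxygen = 3.01394 mol. Normalization factor = 8/3.01394 = 2.65433.
Si per 8 O = 1.05288 × 2.65433 = 2.795.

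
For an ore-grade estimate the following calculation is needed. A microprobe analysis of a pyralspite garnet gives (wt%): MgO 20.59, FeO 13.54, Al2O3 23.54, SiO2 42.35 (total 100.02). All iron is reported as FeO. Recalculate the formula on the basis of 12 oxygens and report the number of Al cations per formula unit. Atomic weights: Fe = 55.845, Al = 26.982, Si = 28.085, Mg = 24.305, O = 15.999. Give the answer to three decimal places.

MgO: 20.59/40.304 = 0.51087 mol → 0.51087 mol Mg, 0.51087 mol O.
FeO: 13.54/71.844 = 0.18846 mol → 0.18846 mol Fe, 0.18846 mol O.
Al2O3: 23.54/101.961 = 0.23087 mol → 0.46174 mol Al, 0.69261 mol O.
SiO2: 42.35/60.083 = 0.70486 mol → 0.70486 mol Si, 1.40972 mol O.
Total oxygen = 2.80166 mol. Normalization factor = 12/2.80166 = 4.28317.
Al per 12 O = 0.46174 × 4.28317 = 1.978.

1.978 Al apfu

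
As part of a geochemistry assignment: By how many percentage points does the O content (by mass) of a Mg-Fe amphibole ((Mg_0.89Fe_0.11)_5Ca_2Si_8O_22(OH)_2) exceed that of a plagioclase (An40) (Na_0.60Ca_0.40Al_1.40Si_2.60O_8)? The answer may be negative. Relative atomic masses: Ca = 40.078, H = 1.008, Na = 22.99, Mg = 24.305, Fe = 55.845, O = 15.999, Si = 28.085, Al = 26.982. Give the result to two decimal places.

-1.37 percentage points

O in (Mg_0.89Fe_0.11)_5Ca_2Si_8O_22(OH)_2: molar mass 829.700 g/mol; 24×15.999 = 383.976 g → 46.28 wt%.
O in Na_0.60Ca_0.40Al_1.40Si_2.60O_8: molar mass 268.613 g/mol; 8×15.999 = 127.992 g → 47.65 wt%.
Difference = 46.28 − 47.65 = -1.37 percentage points.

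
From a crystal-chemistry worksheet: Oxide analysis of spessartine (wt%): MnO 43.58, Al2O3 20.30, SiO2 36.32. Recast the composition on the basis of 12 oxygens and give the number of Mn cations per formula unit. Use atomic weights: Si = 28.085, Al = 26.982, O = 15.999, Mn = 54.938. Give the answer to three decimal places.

3.046 Mn apfu

MnO: 43.58/70.937 = 0.61435 mol → 0.61435 mol Mn, 0.61435 mol O.
Al2O3: 20.30/101.961 = 0.19910 mol → 0.39820 mol Al, 0.59730 mol O.
SiO2: 36.32/60.083 = 0.60450 mol → 0.60450 mol Si, 1.20900 mol O.
Total oxygen = 2.42065 mol. Normalization factor = 12/2.42065 = 4.95735.
Mn per 12 O = 0.61435 × 4.95735 = 3.046.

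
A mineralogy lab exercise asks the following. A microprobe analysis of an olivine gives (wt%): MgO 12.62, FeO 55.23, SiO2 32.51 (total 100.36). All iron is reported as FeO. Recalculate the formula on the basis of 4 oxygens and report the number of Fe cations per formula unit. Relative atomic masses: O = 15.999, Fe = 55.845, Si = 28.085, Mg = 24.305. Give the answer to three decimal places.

1.421 Fe apfu

12.62 wt% MgO ÷ 40.304 g/mol = 0.31312 mol, giving 0.31312 Mg and 0.31312 O.
55.23 wt% FeO ÷ 71.844 g/mol = 0.76875 mol, giving 0.76875 Fe and 0.76875 O.
32.51 wt% SiO2 ÷ 60.083 g/mol = 0.54108 mol, giving 0.54108 Si and 1.08216 O.
Oxygen sums to 2.16403; scaling by 4/2.16403 = 1.84840 puts the formula on 4 O.
Fe: 0.76875 × 1.84840 = 1.421 atoms per formula unit.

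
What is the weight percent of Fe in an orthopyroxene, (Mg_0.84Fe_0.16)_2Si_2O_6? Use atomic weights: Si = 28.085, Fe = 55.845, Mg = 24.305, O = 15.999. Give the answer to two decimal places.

8.47 wt%

Formula mass = 1.68×24.305 + 0.32×55.845 + 2×28.085 + 6×15.999 = 210.867 g/mol, of which 17.870 g is Fe.
So Fe makes up 17.870/210.867 = 0.0847 of the mass, i.e. 8.47%.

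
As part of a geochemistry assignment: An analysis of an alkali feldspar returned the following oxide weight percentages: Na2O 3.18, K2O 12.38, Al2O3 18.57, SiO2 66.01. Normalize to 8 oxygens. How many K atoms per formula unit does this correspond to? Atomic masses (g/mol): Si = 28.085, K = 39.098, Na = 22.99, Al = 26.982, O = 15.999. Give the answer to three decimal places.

0.719 K apfu

3.18 wt% Na2O ÷ 61.979 g/mol = 0.05131 mol, giving 0.10262 Na and 0.05131 O.
12.38 wt% K2O ÷ 94.195 g/mol = 0.13143 mol, giving 0.26286 K and 0.13143 O.
18.57 wt% Al2O3 ÷ 101.961 g/mol = 0.18213 mol, giving 0.36426 Al and 0.54639 O.
66.01 wt% SiO2 ÷ 60.083 g/mol = 1.09865 mol, giving 1.09865 Si and 2.19730 O.
Oxygen sums to 2.92643; scaling by 8/2.92643 = 2.73371 puts the formula on 8 O.
K: 0.26286 × 2.73371 = 0.719 atoms per formula unit.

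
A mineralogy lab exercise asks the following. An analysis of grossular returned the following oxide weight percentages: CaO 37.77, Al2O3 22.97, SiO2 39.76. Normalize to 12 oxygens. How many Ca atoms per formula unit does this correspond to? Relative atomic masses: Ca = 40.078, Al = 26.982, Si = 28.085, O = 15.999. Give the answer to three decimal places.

3.024 Ca apfu

CaO (M=56.077): mol = 0.67354; Ca = 0.67354, O = 0.67354.
Al2O3 (M=101.961): mol = 0.22528; Al = 0.45056, O = 0.67584.
SiO2 (M=60.083): mol = 0.66175; Si = 0.66175, O = 1.32350.
ΣO = 2.67288; factor = 12/ΣO = 4.48954.
Ca apfu = 0.67354 × 4.48954 = 3.024.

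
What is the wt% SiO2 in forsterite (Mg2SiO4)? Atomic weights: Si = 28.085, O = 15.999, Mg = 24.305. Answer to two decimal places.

42.71 wt%

M(Mg2SiO4) = 140.691 g/mol; M(SiO2) = 60.083 g/mol.
Moles SiO2 per formula unit = 1 Si ÷ 1 = 1.0000.
SiO2 fraction = (1.0000 × 60.083) / 140.691 = 60.083/140.691 = 0.4271.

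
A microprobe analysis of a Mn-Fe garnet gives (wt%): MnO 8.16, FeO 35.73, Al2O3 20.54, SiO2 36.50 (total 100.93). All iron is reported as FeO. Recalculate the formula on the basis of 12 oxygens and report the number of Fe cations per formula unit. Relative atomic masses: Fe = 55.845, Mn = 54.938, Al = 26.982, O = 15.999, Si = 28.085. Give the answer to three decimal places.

2.454 Fe apfu

MnO: 8.16/70.937 = 0.11503 mol → 0.11503 mol Mn, 0.11503 mol O.
FeO: 35.73/71.844 = 0.49733 mol → 0.49733 mol Fe, 0.49733 mol O.
Al2O3: 20.54/101.961 = 0.20145 mol → 0.40290 mol Al, 0.60435 mol O.
SiO2: 36.50/60.083 = 0.60749 mol → 0.60749 mol Si, 1.21498 mol O.
Total oxygen = 2.43169 mol. Normalization factor = 12/2.43169 = 4.93484.
Fe per 12 O = 0.49733 × 4.93484 = 2.454.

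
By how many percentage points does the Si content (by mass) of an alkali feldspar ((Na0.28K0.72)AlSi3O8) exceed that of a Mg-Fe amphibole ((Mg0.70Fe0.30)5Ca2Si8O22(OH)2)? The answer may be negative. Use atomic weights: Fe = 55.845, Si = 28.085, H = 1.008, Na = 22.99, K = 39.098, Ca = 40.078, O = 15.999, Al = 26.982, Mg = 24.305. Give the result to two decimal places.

M((Na0.28K0.72)AlSi3O8) = 273.817 g/mol, so wt% Si = 84.255/273.817 × 100 = 30.77%.
M((Mg0.70Fe0.30)5Ca2Si8O22(OH)2) = 859.663 g/mol, so wt% Si = 224.680/859.663 × 100 = 26.14%.
30.77 − 26.14 = 4.63 pp.

4.63 percentage points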